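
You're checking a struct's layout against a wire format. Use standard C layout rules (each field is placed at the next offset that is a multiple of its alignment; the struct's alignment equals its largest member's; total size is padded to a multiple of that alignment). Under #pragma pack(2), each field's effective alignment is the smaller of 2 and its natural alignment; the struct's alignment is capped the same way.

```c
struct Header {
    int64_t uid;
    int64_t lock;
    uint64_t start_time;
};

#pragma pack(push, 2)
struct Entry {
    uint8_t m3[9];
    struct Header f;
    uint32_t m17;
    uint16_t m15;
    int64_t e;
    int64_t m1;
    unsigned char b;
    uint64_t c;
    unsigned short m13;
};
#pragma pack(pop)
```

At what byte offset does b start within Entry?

Header: uid at 0 (size 8, align 8) → ends 8; lock at 8 (size 8, align 8) → ends 16; start_time at 16 (size 8, align 8) → ends 24; total 24 bytes, alignment 8
m3 at 0 (size 9, align 1) → ends 9
pad 1 to align 2 for f
f at 10 (size 24, align 2) → ends 34
m17 at 34 (size 4, align 2) → ends 38
m15 at 38 (size 2, align 2) → ends 40
e at 40 (size 8, align 2) → ends 48
m1 at 48 (size 8, align 2) → ends 56
b at 56 (size 1, align 1) → ends 57

56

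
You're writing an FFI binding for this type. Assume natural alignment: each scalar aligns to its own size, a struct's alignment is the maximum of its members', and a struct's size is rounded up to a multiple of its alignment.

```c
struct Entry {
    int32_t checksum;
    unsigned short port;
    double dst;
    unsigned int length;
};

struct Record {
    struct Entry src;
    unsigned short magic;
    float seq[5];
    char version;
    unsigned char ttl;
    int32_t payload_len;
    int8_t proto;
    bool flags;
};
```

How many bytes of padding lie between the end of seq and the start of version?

0

Entry: checksum at 0 (size 4, align 4) → ends 4; port at 4 (size 2, align 2) → ends 6; pad 2 to align 8 for dst; dst at 8 (size 8, align 8) → ends 16; length at 16 (size 4, align 4) → ends 20; tail pad 4 to reach multiple of 8; total 24 bytes, alignment 8
src at 0 (size 24, align 8) → ends 24
magic at 24 (size 2, align 2) → ends 26
pad 2 to align 4 for seq
seq at 28 (size 20, align 4) → ends 48
version at 48 (size 1, align 1) → ends 49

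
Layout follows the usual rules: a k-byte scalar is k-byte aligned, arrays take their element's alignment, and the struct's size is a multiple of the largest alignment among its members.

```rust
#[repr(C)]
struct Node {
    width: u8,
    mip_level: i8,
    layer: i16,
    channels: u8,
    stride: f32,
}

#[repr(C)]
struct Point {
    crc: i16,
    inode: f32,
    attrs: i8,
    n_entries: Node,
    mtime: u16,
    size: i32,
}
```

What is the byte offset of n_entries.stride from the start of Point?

20

Node: 0..1  width  (1B, 1-aligned); 1..2  mip_level  (1B, 1-aligned); 2..4  layer  (2B, 2-aligned); 4..5  channels  (1B, 1-aligned); 5..8  -- padding (3B); 8..12  stride  (4B, 4-aligned); sizeof = 12, alignof = 4
0..2  crc  (2B, 2-aligned)
2..4  -- padding (2B)
4..8  inode  (4B, 4-aligned)
8..9  attrs  (1B, 1-aligned)
9..12  -- padding (3B)
12..24  n_entries  (12B, 4-aligned)
within Node: stride at 8
12 + 8 = 20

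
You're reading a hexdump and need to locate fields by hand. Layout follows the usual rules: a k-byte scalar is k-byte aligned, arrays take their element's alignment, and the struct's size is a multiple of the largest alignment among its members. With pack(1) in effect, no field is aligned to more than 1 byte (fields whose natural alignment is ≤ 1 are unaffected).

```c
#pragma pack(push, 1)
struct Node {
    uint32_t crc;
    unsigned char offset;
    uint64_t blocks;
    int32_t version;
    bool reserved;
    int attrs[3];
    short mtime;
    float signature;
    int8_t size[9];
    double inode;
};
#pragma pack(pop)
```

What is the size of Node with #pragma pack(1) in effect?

0..4  crc  (4B, 1-aligned)
4..5  offset  (1B, 1-aligned)
5..13  blocks  (8B, 1-aligned)
13..17  version  (4B, 1-aligned)
17..18  reserved  (1B, 1-aligned)
18..30  attrs  (12B, 1-aligned)
30..32  mtime  (2B, 1-aligned)
32..36  signature  (4B, 1-aligned)
36..45  size  (9B, 1-aligned)
45..53  inode  (8B, 1-aligned)
sizeof = 53, alignof = 1

53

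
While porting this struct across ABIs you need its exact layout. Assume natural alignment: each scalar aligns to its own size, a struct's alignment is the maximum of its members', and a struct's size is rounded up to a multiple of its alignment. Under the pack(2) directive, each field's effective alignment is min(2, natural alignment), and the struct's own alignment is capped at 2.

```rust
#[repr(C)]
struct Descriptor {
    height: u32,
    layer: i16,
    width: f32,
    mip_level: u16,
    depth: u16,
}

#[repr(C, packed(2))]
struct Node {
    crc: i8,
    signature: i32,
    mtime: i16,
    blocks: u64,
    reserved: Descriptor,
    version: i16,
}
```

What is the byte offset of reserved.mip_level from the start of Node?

28

Descriptor: height at 0 (size 4, align 4) → ends 4; layer at 4 (size 2, align 2) → ends 6; pad 2 to align 4 for width; width at 8 (size 4, align 4) → ends 12; mip_level at 12 (size 2, align 2) → ends 14; depth at 14 (size 2, align 2) → ends 16; total 16 bytes, alignment 4
crc at 0 (size 1, align 1) → ends 1
pad 1 to align 2 for signature
signature at 2 (size 4, align 2) → ends 6
mtime at 6 (size 2, align 2) → ends 8
blocks at 8 (size 8, align 2) → ends 16
reserved at 16 (size 16, align 2) → ends 32
within Descriptor: mip_level at 12
16 + 12 = 28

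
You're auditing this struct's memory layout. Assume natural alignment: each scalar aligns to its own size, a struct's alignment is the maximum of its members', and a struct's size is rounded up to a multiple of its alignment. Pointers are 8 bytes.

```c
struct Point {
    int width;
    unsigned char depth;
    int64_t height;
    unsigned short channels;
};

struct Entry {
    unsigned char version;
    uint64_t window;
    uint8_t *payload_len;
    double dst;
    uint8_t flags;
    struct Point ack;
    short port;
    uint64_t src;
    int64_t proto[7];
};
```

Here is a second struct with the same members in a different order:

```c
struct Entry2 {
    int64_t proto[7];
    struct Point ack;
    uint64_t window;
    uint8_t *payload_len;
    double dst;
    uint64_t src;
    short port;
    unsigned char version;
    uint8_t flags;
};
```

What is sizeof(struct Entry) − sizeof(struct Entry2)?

Point: 0..4  width  (4B, 4-aligned); 4..5  depth  (1B, 1-aligned); 5..8  -- padding (3B); 8..16  height  (8B, 8-aligned); 16..18  channels  (2B, 2-aligned); 18..24  -- tail padding (6B); sizeof = 24, alignof = 8
0..1  version  (1B, 1-aligned)
1..8  -- padding (7B)
8..16  window  (8B, 8-aligned)
16..24  payload_len  (8B, 8-aligned)
24..32  dst  (8B, 8-aligned)
32..33  flags  (1B, 1-aligned)
33..40  -- padding (7B)
40..64  ack  (24B, 8-aligned)
64..66  port  (2B, 2-aligned)
66..72  -- padding (6B)
72..80  src  (8B, 8-aligned)
80..136  proto  (56B, 8-aligned)
sizeof = 136, alignof = 8
— Entry2 —
0..56  proto  (56B, 8-aligned)
56..80  ack  (24B, 8-aligned)
80..88  window  (8B, 8-aligned)
88..96  payload_len  (8B, 8-aligned)
96..104  dst  (8B, 8-aligned)
104..112  src  (8B, 8-aligned)
112..114  port  (2B, 2-aligned)
114..115  version  (1B, 1-aligned)
115..116  flags  (1B, 1-aligned)
116..120  -- tail padding (4B)
sizeof = 120, alignof = 8
136 − 120 = 16

16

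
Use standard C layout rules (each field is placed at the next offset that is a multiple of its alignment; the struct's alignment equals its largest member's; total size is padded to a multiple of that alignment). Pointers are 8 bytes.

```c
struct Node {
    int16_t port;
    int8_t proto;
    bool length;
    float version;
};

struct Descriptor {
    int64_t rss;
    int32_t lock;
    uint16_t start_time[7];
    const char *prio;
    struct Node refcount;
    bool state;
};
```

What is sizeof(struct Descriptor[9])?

Node: @0: port [2B, align 2] → 2; @2: proto [1B, align 1] → 3; @3: length [1B, align 1] → 4; @4: version [4B, align 4] → 8; size 8, align 4
@0: rss [8B, align 8] → 8
@8: lock [4B, align 4] → 12
@12: start_time [14B, align 2] → 26
+6 pad (align 8)
@32: prio [8B, align 8] → 40
@40: refcount [8B, align 4] → 48
@48: state [1B, align 1] → 49
+7 tail pad (align 8)
size 56, align 8
array of 9: 9 × 56 = 504

504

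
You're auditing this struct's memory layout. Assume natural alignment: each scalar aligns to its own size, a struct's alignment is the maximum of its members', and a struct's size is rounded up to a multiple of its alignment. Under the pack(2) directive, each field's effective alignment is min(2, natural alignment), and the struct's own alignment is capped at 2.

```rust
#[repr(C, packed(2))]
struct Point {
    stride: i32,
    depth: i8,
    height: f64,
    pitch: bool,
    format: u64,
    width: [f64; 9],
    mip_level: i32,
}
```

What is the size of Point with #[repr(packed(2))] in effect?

@0: stride [4B, align 2] → 4
@4: depth [1B, align 1] → 5
+1 pad (align 2)
@6: height [8B, align 2] → 14
@14: pitch [1B, align 1] → 15
+1 pad (align 2)
@16: format [8B, align 2] → 24
@24: width [72B, align 2] → 96
@96: mip_level [4B, align 2] → 100
size 100, align 2

100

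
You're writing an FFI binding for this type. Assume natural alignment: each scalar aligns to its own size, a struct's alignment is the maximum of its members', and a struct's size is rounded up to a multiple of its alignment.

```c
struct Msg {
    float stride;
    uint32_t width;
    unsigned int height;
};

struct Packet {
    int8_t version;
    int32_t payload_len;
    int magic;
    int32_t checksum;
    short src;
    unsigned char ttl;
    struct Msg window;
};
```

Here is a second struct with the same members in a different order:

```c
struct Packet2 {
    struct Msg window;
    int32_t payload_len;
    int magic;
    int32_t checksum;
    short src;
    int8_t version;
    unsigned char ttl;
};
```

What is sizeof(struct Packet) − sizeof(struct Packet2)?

Msg: stride at 0 (size 4, align 4) → ends 4; width at 4 (size 4, align 4) → ends 8; height at 8 (size 4, align 4) → ends 12; total 12 bytes, alignment 4
version at 0 (size 1, align 1) → ends 1
pad 3 to align 4 for payload_len
payload_len at 4 (size 4, align 4) → ends 8
magic at 8 (size 4, align 4) → ends 12
checksum at 12 (size 4, align 4) → ends 16
src at 16 (size 2, align 2) → ends 18
ttl at 18 (size 1, align 1) → ends 19
pad 1 to align 4 for window
window at 20 (size 12, align 4) → ends 32
total 32 bytes, alignment 4
— Packet2 —
window at 0 (size 12, align 4) → ends 12
payload_len at 12 (size 4, align 4) → ends 16
magic at 16 (size 4, align 4) → ends 20
checksum at 20 (size 4, align 4) → ends 24
src at 24 (size 2, align 2) → ends 26
version at 26 (size 1, align 1) → ends 27
ttl at 27 (size 1, align 1) → ends 28
total 28 bytes, alignment 4
32 − 28 = 4

4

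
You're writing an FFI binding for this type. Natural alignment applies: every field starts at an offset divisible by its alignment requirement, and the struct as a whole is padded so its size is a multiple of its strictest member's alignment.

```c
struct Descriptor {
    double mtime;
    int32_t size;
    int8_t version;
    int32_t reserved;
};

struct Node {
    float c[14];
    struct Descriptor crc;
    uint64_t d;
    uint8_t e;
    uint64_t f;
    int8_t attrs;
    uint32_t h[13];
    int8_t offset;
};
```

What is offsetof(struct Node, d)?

80

Descriptor: @0: mtime [8B, align 8] → 8; @8: size [4B, align 4] → 12; @12: version [1B, align 1] → 13; +3 pad (align 4); @16: reserved [4B, align 4] → 20; +4 tail pad (align 8); size 24, align 8
@0: c [56B, align 4] → 56
@56: crc [24B, align 8] → 80
@80: d [8B, align 8] → 88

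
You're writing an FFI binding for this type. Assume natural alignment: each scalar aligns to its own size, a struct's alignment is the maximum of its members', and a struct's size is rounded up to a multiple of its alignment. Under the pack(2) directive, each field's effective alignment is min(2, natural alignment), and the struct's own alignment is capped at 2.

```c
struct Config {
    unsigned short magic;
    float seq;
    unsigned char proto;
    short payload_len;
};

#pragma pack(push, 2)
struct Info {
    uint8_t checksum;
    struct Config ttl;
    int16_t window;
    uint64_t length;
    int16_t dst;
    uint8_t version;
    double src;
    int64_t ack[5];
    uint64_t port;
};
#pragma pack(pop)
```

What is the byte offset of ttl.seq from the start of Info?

Config: @0: magic [2B, align 2] → 2; +2 pad (align 4); @4: seq [4B, align 4] → 8; @8: proto [1B, align 1] → 9; +1 pad (align 2); @10: payload_len [2B, align 2] → 12; size 12, align 4
@0: checksum [1B, align 1] → 1
+1 pad (align 2)
@2: ttl [12B, align 2] → 14
within Config: seq at 4
2 + 4 = 6

6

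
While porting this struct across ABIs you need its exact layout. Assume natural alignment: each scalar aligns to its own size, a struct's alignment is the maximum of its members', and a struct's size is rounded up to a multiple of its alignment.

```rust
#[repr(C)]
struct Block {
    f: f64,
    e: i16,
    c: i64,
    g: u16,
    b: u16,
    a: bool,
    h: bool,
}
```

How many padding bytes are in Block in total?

8

f at 0 (size 8, align 8) → ends 8
e at 8 (size 2, align 2) → ends 10
pad 6 to align 8 for c
c at 16 (size 8, align 8) → ends 24
g at 24 (size 2, align 2) → ends 26
b at 26 (size 2, align 2) → ends 28
a at 28 (size 1, align 1) → ends 29
h at 29 (size 1, align 1) → ends 30
tail pad 2 to reach multiple of 8
total 32 bytes, alignment 8
data bytes 24, size 32 → padding 8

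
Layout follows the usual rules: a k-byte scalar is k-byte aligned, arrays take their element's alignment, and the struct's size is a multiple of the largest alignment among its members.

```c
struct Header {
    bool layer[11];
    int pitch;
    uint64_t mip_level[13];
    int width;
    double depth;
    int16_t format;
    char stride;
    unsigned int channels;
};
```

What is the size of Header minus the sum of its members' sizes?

6

0..11  layer  (11B, 1-aligned)
11..12  -- padding (1B)
12..16  pitch  (4B, 4-aligned)
16..120  mip_level  (104B, 8-aligned)
120..124  width  (4B, 4-aligned)
124..128  -- padding (4B)
128..136  depth  (8B, 8-aligned)
136..138  format  (2B, 2-aligned)
138..139  stride  (1B, 1-aligned)
139..140  -- padding (1B)
140..144  channels  (4B, 4-aligned)
sizeof = 144, alignof = 8
data bytes 138, size 144 → padding 6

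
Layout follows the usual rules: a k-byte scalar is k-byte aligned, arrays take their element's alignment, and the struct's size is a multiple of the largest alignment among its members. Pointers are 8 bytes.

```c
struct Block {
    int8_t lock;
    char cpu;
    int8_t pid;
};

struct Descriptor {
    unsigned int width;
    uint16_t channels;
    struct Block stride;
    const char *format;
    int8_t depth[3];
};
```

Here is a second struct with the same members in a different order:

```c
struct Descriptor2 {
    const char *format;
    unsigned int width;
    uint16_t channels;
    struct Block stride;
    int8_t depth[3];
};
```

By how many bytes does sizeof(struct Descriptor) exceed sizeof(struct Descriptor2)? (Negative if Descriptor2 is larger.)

Block: lock at 0 (size 1, align 1) → ends 1; cpu at 1 (size 1, align 1) → ends 2; pid at 2 (size 1, align 1) → ends 3; total 3 bytes, alignment 1
width at 0 (size 4, align 4) → ends 4
channels at 4 (size 2, align 2) → ends 6
stride at 6 (size 3, align 1) → ends 9
pad 7 to align 8 for format
format at 16 (size 8, align 8) → ends 24
depth at 24 (size 3, align 1) → ends 27
tail pad 5 to reach multiple of 8
total 32 bytes, alignment 8
— Descriptor2 —
format at 0 (size 8, align 8) → ends 8
width at 8 (size 4, align 4) → ends 12
channels at 12 (size 2, align 2) → ends 14
stride at 14 (size 3, align 1) → ends 17
depth at 17 (size 3, align 1) → ends 20
tail pad 4 to reach multiple of 8
total 24 bytes, alignment 8
32 − 24 = 8

8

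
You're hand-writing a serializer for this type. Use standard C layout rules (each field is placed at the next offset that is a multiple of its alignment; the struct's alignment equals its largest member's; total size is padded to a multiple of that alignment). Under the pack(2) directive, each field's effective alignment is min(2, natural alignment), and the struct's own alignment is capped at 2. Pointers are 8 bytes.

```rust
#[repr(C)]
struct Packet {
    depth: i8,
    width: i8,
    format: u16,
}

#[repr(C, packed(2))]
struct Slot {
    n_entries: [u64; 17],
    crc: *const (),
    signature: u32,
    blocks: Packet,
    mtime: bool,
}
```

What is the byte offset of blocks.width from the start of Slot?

Packet: depth at 0 (size 1, align 1) → ends 1; width at 1 (size 1, align 1) → ends 2; format at 2 (size 2, align 2) → ends 4; total 4 bytes, alignment 2
n_entries at 0 (size 136, align 2) → ends 136
crc at 136 (size 8, align 2) → ends 144
signature at 144 (size 4, align 2) → ends 148
blocks at 148 (size 4, align 2) → ends 152
within Packet: width at 1
148 + 1 = 149

149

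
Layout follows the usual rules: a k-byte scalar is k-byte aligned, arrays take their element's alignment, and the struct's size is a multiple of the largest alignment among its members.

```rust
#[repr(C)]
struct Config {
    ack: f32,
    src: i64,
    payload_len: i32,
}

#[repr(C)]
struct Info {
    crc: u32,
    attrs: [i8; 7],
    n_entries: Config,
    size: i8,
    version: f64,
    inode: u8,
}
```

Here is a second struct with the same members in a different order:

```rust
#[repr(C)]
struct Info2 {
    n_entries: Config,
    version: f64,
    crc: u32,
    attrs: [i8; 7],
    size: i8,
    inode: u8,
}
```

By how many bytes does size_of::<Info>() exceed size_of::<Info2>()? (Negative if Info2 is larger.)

16

Config: 0..4  ack  (4B, 4-aligned); 4..8  -- padding (4B); 8..16  src  (8B, 8-aligned); 16..20  payload_len  (4B, 4-aligned); 20..24  -- tail padding (4B); sizeof = 24, alignof = 8
0..4  crc  (4B, 4-aligned)
4..11  attrs  (7B, 1-aligned)
11..16  -- padding (5B)
16..40  n_entries  (24B, 8-aligned)
40..41  size  (1B, 1-aligned)
41..48  -- padding (7B)
48..56  version  (8B, 8-aligned)
56..57  inode  (1B, 1-aligned)
57..64  -- tail padding (7B)
sizeof = 64, alignof = 8
— Info2 —
0..24  n_entries  (24B, 8-aligned)
24..32  version  (8B, 8-aligned)
32..36  crc  (4B, 4-aligned)
36..43  attrs  (7B, 1-aligned)
43..44  size  (1B, 1-aligned)
44..45  inode  (1B, 1-aligned)
45..48  -- tail padding (3B)
sizeof = 48, alignof = 8
64 − 48 = 16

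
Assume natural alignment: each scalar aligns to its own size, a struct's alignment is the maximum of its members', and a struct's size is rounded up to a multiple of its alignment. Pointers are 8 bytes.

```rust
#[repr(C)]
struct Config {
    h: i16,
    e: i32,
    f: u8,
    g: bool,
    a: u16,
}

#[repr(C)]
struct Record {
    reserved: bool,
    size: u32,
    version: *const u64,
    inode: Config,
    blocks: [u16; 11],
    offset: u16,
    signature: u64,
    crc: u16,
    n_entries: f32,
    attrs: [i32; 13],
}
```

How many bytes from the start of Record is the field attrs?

Config: 0..2  h  (2B, 2-aligned); 2..4  -- padding (2B); 4..8  e  (4B, 4-aligned); 8..9  f  (1B, 1-aligned); 9..10  g  (1B, 1-aligned); 10..12  a  (2B, 2-aligned); sizeof = 12, alignof = 4
0..1  reserved  (1B, 1-aligned)
1..4  -- padding (3B)
4..8  size  (4B, 4-aligned)
8..16  version  (8B, 8-aligned)
16..28  inode  (12B, 4-aligned)
28..50  blocks  (22B, 2-aligned)
50..52  offset  (2B, 2-aligned)
52..56  -- padding (4B)
56..64  signature  (8B, 8-aligned)
64..66  crc  (2B, 2-aligned)
66..68  -- padding (2B)
68..72  n_entries  (4B, 4-aligned)
72..124  attrs  (52B, 4-aligned)

72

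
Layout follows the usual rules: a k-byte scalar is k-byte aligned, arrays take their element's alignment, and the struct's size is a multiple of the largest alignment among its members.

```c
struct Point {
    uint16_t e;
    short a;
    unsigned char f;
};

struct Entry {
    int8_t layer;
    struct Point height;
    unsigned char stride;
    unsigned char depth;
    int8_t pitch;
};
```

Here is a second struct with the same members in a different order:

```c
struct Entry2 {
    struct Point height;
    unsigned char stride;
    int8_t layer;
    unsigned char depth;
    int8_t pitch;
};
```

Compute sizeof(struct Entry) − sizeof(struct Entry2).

Point: @0: e [2B, align 2] → 2; @2: a [2B, align 2] → 4; @4: f [1B, align 1] → 5; +1 tail pad (align 2); size 6, align 2
@0: layer [1B, align 1] → 1
+1 pad (align 2)
@2: height [6B, align 2] → 8
@8: stride [1B, align 1] → 9
@9: depth [1B, align 1] → 10
@10: pitch [1B, align 1] → 11
+1 tail pad (align 2)
size 12, align 2
— Entry2 —
@0: height [6B, align 2] → 6
@6: stride [1B, align 1] → 7
@7: layer [1B, align 1] → 8
@8: depth [1B, align 1] → 9
@9: pitch [1B, align 1] → 10
size 10, align 2
12 − 10 = 2

2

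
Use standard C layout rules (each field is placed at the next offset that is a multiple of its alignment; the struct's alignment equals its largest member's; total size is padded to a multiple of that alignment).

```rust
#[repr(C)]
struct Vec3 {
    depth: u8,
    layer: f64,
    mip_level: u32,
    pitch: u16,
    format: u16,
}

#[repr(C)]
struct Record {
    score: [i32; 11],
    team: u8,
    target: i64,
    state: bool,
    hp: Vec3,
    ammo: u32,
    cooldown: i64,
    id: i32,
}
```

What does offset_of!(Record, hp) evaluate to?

Vec3: 0..1  depth  (1B, 1-aligned); 1..8  -- padding (7B); 8..16  layer  (8B, 8-aligned); 16..20  mip_level  (4B, 4-aligned); 20..22  pitch  (2B, 2-aligned); 22..24  format  (2B, 2-aligned); sizeof = 24, alignof = 8
0..44  score  (44B, 4-aligned)
44..45  team  (1B, 1-aligned)
45..48  -- padding (3B)
48..56  target  (8B, 8-aligned)
56..57  state  (1B, 1-aligned)
57..64  -- padding (7B)
64..88  hp  (24B, 8-aligned)

64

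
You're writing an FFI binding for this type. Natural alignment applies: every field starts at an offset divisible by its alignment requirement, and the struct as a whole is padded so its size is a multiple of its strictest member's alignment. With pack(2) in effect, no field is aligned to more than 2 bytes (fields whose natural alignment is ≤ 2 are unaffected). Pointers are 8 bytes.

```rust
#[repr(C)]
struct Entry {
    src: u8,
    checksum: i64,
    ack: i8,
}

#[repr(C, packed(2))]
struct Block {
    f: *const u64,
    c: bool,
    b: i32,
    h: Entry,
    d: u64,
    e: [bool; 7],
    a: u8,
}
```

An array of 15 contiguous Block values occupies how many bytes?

810

Entry: @0: src [1B, align 1] → 1; +7 pad (align 8); @8: checksum [8B, align 8] → 16; @16: ack [1B, align 1] → 17; +7 tail pad (align 8); size 24, align 8
@0: f [8B, align 2] → 8
@8: c [1B, align 1] → 9
+1 pad (align 2)
@10: b [4B, align 2] → 14
@14: h [24B, align 2] → 38
@38: d [8B, align 2] → 46
@46: e [7B, align 1] → 53
@53: a [1B, align 1] → 54
size 54, align 2
array of 15: 15 × 54 = 810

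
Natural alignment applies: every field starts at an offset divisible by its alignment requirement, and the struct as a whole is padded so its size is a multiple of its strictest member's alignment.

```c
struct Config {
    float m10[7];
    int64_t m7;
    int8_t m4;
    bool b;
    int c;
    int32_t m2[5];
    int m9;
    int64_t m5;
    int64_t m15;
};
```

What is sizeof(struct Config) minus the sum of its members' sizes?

6

m10 at 0 (size 28, align 4) → ends 28
pad 4 to align 8 for m7
m7 at 32 (size 8, align 8) → ends 40
m4 at 40 (size 1, align 1) → ends 41
b at 41 (size 1, align 1) → ends 42
pad 2 to align 4 for c
c at 44 (size 4, align 4) → ends 48
m2 at 48 (size 20, align 4) → ends 68
m9 at 68 (size 4, align 4) → ends 72
m5 at 72 (size 8, align 8) → ends 80
m15 at 80 (size 8, align 8) → ends 88
total 88 bytes, alignment 8
data bytes 82, size 88 → padding 6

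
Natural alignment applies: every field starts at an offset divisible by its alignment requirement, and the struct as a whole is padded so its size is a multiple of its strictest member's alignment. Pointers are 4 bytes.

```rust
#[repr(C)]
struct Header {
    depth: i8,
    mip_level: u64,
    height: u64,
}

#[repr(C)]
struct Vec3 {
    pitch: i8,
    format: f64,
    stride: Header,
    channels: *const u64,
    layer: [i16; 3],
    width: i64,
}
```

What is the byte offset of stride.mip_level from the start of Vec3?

24

Header: depth at 0 (size 1, align 1) → ends 1; pad 7 to align 8 for mip_level; mip_level at 8 (size 8, align 8) → ends 16; height at 16 (size 8, align 8) → ends 24; total 24 bytes, alignment 8
pitch at 0 (size 1, align 1) → ends 1
pad 7 to align 8 for format
format at 8 (size 8, align 8) → ends 16
stride at 16 (size 24, align 8) → ends 40
within Header: mip_level at 8
16 + 8 = 24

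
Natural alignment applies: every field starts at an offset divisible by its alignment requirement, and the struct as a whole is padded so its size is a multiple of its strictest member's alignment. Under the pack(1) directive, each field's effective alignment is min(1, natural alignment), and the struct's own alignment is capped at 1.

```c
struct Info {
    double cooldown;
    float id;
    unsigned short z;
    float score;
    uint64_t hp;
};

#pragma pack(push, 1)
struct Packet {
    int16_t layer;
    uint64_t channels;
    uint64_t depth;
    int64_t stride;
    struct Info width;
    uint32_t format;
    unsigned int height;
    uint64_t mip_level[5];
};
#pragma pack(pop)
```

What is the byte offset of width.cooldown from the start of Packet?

26

Info: cooldown at 0 (size 8, align 8) → ends 8; id at 8 (size 4, align 4) → ends 12; z at 12 (size 2, align 2) → ends 14; pad 2 to align 4 for score; score at 16 (size 4, align 4) → ends 20; pad 4 to align 8 for hp; hp at 24 (size 8, align 8) → ends 32; total 32 bytes, alignment 8
layer at 0 (size 2, align 1) → ends 2
channels at 2 (size 8, align 1) → ends 10
depth at 10 (size 8, align 1) → ends 18
stride at 18 (size 8, align 1) → ends 26
width at 26 (size 32, align 1) → ends 58
within Info: cooldown at 0
26 + 0 = 26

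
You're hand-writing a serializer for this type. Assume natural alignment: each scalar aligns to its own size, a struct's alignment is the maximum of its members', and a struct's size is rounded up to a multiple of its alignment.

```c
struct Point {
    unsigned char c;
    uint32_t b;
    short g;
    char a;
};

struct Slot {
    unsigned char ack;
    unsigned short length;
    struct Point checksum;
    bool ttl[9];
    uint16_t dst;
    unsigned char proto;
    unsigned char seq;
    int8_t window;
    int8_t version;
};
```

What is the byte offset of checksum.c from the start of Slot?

Point: @0: c [1B, align 1] → 1; +3 pad (align 4); @4: b [4B, align 4] → 8; @8: g [2B, align 2] → 10; @10: a [1B, align 1] → 11; +1 tail pad (align 4); size 12, align 4
@0: ack [1B, align 1] → 1
+1 pad (align 2)
@2: length [2B, align 2] → 4
@4: checksum [12B, align 4] → 16
within Point: c at 0
4 + 0 = 4

4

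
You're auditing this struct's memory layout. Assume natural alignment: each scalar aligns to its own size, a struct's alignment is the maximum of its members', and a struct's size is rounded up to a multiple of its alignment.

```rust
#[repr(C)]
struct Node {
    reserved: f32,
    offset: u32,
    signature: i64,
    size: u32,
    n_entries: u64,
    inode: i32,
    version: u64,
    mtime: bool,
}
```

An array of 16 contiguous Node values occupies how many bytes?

0..4  reserved  (4B, 4-aligned)
4..8  offset  (4B, 4-aligned)
8..16  signature  (8B, 8-aligned)
16..20  size  (4B, 4-aligned)
20..24  -- padding (4B)
24..32  n_entries  (8B, 8-aligned)
32..36  inode  (4B, 4-aligned)
36..40  -- padding (4B)
40..48  version  (8B, 8-aligned)
48..49  mtime  (1B, 1-aligned)
49..56  -- tail padding (7B)
sizeof = 56, alignof = 8
array of 16: 16 × 56 = 896

896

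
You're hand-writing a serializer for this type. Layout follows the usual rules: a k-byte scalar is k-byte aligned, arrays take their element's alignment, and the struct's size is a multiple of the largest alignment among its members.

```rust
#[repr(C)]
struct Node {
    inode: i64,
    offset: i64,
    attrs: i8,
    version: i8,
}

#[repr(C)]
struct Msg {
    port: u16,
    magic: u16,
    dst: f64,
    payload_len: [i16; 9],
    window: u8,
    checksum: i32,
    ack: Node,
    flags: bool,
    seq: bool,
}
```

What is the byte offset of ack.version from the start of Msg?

57

Node: 0..8  inode  (8B, 8-aligned); 8..16  offset  (8B, 8-aligned); 16..17  attrs  (1B, 1-aligned); 17..18  version  (1B, 1-aligned); 18..24  -- tail padding (6B); sizeof = 24, alignof = 8
0..2  port  (2B, 2-aligned)
2..4  magic  (2B, 2-aligned)
4..8  -- padding (4B)
8..16  dst  (8B, 8-aligned)
16..34  payload_len  (18B, 2-aligned)
34..35  window  (1B, 1-aligned)
35..36  -- padding (1B)
36..40  checksum  (4B, 4-aligned)
40..64  ack  (24B, 8-aligned)
within Node: version at 17
40 + 17 = 57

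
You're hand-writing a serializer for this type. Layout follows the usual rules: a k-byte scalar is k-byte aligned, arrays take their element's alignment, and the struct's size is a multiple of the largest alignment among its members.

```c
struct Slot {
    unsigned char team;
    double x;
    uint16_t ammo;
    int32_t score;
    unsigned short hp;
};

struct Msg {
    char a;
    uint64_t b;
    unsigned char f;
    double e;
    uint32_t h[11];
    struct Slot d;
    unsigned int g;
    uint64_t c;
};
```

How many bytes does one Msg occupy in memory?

Slot: @0: team [1B, align 1] → 1; +7 pad (align 8); @8: x [8B, align 8] → 16; @16: ammo [2B, align 2] → 18; +2 pad (align 4); @20: score [4B, align 4] → 24; @24: hp [2B, align 2] → 26; +6 tail pad (align 8); size 32, align 8
@0: a [1B, align 1] → 1
+7 pad (align 8)
@8: b [8B, align 8] → 16
@16: f [1B, align 1] → 17
+7 pad (align 8)
@24: e [8B, align 8] → 32
@32: h [44B, align 4] → 76
+4 pad (align 8)
@80: d [32B, align 8] → 112
@112: g [4B, align 4] → 116
+4 pad (align 8)
@120: c [8B, align 8] → 128
size 128, align 8

128 bytes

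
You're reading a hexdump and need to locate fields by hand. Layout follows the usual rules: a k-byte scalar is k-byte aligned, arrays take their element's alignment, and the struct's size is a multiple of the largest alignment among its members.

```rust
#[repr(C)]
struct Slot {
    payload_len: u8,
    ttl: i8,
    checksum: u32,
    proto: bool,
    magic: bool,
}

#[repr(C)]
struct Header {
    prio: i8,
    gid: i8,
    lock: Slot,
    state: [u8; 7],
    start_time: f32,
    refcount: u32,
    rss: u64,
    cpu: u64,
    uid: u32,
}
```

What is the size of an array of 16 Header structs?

896

Slot: @0: payload_len [1B, align 1] → 1; @1: ttl [1B, align 1] → 2; +2 pad (align 4); @4: checksum [4B, align 4] → 8; @8: proto [1B, align 1] → 9; @9: magic [1B, align 1] → 10; +2 tail pad (align 4); size 12, align 4
@0: prio [1B, align 1] → 1
@1: gid [1B, align 1] → 2
+2 pad (align 4)
@4: lock [12B, align 4] → 16
@16: state [7B, align 1] → 23
+1 pad (align 4)
@24: start_time [4B, align 4] → 28
@28: refcount [4B, align 4] → 32
@32: rss [8B, align 8] → 40
@40: cpu [8B, align 8] → 48
@48: uid [4B, align 4] → 52
+4 tail pad (align 8)
size 56, align 8
array of 16: 16 × 56 = 896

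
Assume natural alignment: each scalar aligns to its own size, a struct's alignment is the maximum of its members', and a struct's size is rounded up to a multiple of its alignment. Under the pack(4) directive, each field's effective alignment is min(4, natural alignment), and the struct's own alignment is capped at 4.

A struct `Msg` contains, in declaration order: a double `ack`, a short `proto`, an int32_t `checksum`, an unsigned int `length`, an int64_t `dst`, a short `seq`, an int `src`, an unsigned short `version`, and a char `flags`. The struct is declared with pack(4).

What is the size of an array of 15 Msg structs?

600

0..8  ack  (8B, 4-aligned)
8..10  proto  (2B, 2-aligned)
10..12  -- padding (2B)
12..16  checksum  (4B, 4-aligned)
16..20  length  (4B, 4-aligned)
20..28  dst  (8B, 4-aligned)
28..30  seq  (2B, 2-aligned)
30..32  -- padding (2B)
32..36  src  (4B, 4-aligned)
36..38  version  (2B, 2-aligned)
38..39  flags  (1B, 1-aligned)
39..40  -- tail padding (1B)
sizeof = 40, alignof = 4
array of 15: 15 × 40 = 600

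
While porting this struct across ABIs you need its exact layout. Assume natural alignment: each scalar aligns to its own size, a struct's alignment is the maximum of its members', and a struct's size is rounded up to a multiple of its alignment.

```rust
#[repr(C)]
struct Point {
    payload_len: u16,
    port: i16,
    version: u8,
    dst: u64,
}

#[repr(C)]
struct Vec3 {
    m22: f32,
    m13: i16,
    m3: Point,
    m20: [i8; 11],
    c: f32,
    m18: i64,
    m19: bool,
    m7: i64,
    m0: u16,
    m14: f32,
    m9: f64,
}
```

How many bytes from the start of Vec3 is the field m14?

Point: payload_len at 0 (size 2, align 2) → ends 2; port at 2 (size 2, align 2) → ends 4; version at 4 (size 1, align 1) → ends 5; pad 3 to align 8 for dst; dst at 8 (size 8, align 8) → ends 16; total 16 bytes, alignment 8
m22 at 0 (size 4, align 4) → ends 4
m13 at 4 (size 2, align 2) → ends 6
pad 2 to align 8 for m3
m3 at 8 (size 16, align 8) → ends 24
m20 at 24 (size 11, align 1) → ends 35
pad 1 to align 4 for c
c at 36 (size 4, align 4) → ends 40
m18 at 40 (size 8, align 8) → ends 48
m19 at 48 (size 1, align 1) → ends 49
pad 7 to align 8 for m7
m7 at 56 (size 8, align 8) → ends 64
m0 at 64 (size 2, align 2) → ends 66
pad 2 to align 4 for m14
m14 at 68 (size 4, align 4) → ends 72

68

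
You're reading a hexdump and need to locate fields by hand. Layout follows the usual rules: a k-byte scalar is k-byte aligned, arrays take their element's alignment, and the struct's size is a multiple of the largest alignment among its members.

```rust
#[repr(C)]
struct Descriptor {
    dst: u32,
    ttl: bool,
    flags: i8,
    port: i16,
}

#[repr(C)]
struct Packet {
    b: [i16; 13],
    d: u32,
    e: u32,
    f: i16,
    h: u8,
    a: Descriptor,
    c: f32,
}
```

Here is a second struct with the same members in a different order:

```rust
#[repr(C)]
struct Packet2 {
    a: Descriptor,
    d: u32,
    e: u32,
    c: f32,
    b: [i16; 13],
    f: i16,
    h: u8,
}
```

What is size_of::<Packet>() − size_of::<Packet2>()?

0

Descriptor: dst at 0 (size 4, align 4) → ends 4; ttl at 4 (size 1, align 1) → ends 5; flags at 5 (size 1, align 1) → ends 6; port at 6 (size 2, align 2) → ends 8; total 8 bytes, alignment 4
b at 0 (size 26, align 2) → ends 26
pad 2 to align 4 for d
d at 28 (size 4, align 4) → ends 32
e at 32 (size 4, align 4) → ends 36
f at 36 (size 2, align 2) → ends 38
h at 38 (size 1, align 1) → ends 39
pad 1 to align 4 for a
a at 40 (size 8, align 4) → ends 48
c at 48 (size 4, align 4) → ends 52
total 52 bytes, alignment 4
— Packet2 —
a at 0 (size 8, align 4) → ends 8
d at 8 (size 4, align 4) → ends 12
e at 12 (size 4, align 4) → ends 16
c at 16 (size 4, align 4) → ends 20
b at 20 (size 26, align 2) → ends 46
f at 46 (size 2, align 2) → ends 48
h at 48 (size 1, align 1) → ends 49
tail pad 3 to reach multiple of 4
total 52 bytes, alignment 4
52 − 52 = 0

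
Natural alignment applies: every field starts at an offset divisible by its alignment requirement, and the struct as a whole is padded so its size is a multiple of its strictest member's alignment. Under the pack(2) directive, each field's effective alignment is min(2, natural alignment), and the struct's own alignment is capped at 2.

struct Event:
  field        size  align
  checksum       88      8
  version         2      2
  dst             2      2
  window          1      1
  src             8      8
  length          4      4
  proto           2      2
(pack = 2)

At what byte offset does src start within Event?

@0: checksum [88B, align 2] → 88
@88: version [2B, align 2] → 90
@90: dst [2B, align 2] → 92
@92: window [1B, align 1] → 93
+1 pad (align 2)
@94: src [8B, align 2] → 102

94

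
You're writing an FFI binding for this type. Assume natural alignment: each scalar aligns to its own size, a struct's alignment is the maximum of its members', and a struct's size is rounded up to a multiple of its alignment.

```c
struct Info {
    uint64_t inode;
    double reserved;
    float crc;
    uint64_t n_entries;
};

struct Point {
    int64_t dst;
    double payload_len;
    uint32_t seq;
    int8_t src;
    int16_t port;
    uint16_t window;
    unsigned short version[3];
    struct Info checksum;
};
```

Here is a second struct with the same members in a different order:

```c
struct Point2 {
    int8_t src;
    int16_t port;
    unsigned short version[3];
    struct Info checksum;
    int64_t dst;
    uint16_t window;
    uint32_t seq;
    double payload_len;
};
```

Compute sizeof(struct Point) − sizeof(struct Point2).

Info: 0..8  inode  (8B, 8-aligned); 8..16  reserved  (8B, 8-aligned); 16..20  crc  (4B, 4-aligned); 20..24  -- padding (4B); 24..32  n_entries  (8B, 8-aligned); sizeof = 32, alignof = 8
0..8  dst  (8B, 8-aligned)
8..16  payload_len  (8B, 8-aligned)
16..20  seq  (4B, 4-aligned)
20..21  src  (1B, 1-aligned)
21..22  -- padding (1B)
22..24  port  (2B, 2-aligned)
24..26  window  (2B, 2-aligned)
26..32  version  (6B, 2-aligned)
32..64  checksum  (32B, 8-aligned)
sizeof = 64, alignof = 8
— Point2 —
0..1  src  (1B, 1-aligned)
1..2  -- padding (1B)
2..4  port  (2B, 2-aligned)
4..10  version  (6B, 2-aligned)
10..16  -- padding (6B)
16..48  checksum  (32B, 8-aligned)
48..56  dst  (8B, 8-aligned)
56..58  window  (2B, 2-aligned)
58..60  -- padding (2B)
60..64  seq  (4B, 4-aligned)
64..72  payload_len  (8B, 8-aligned)
sizeof = 72, alignof = 8
64 − 72 = -8

-8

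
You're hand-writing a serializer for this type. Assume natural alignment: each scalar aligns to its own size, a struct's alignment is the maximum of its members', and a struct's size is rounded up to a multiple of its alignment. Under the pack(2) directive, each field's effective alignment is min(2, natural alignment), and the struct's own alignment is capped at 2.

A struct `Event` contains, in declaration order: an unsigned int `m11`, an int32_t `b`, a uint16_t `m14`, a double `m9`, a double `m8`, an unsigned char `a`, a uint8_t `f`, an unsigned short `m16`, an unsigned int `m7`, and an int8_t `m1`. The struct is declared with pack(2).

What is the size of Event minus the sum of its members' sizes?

m11 at 0 (size 4, align 2) → ends 4
b at 4 (size 4, align 2) → ends 8
m14 at 8 (size 2, align 2) → ends 10
m9 at 10 (size 8, align 2) → ends 18
m8 at 18 (size 8, align 2) → ends 26
a at 26 (size 1, align 1) → ends 27
f at 27 (size 1, align 1) → ends 28
m16 at 28 (size 2, align 2) → ends 30
m7 at 30 (size 4, align 2) → ends 34
m1 at 34 (size 1, align 1) → ends 35
tail pad 1 to reach multiple of 2
total 36 bytes, alignment 2
data bytes 35, size 36 → padding 1

1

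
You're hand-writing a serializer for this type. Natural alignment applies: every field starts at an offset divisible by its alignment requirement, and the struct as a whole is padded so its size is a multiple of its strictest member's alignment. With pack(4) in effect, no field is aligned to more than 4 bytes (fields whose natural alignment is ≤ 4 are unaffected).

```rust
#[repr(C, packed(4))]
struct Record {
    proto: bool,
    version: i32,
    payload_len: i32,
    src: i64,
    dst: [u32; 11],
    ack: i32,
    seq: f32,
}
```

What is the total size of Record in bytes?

0..1  proto  (1B, 1-aligned)
1..4  -- padding (3B)
4..8  version  (4B, 4-aligned)
8..12  payload_len  (4B, 4-aligned)
12..20  src  (8B, 4-aligned)
20..64  dst  (44B, 4-aligned)
64..68  ack  (4B, 4-aligned)
68..72  seq  (4B, 4-aligned)
sizeof = 72, alignof = 4

72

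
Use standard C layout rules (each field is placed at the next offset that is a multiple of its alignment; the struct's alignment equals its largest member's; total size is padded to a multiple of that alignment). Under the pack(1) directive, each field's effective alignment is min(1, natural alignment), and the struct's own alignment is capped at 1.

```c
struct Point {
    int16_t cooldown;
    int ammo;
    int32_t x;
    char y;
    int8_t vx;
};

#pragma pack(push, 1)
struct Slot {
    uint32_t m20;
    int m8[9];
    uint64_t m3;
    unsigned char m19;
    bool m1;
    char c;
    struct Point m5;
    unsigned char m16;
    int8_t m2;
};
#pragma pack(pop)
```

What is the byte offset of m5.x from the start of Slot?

Point: @0: cooldown [2B, align 2] → 2; +2 pad (align 4); @4: ammo [4B, align 4] → 8; @8: x [4B, align 4] → 12; @12: y [1B, align 1] → 13; @13: vx [1B, align 1] → 14; +2 tail pad (align 4); size 16, align 4
@0: m20 [4B, align 1] → 4
@4: m8 [36B, align 1] → 40
@40: m3 [8B, align 1] → 48
@48: m19 [1B, align 1] → 49
@49: m1 [1B, align 1] → 50
@50: c [1B, align 1] → 51
@51: m5 [16B, align 1] → 67
within Point: x at 8
51 + 8 = 59

59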